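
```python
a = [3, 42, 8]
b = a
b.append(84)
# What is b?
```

After line 1: a = [3, 42, 8]
After line 2 (b = a is an alias, same object): a = [3, 42, 8], b = [3, 42, 8]
After line 3 (b.append mutates the shared list): a = [3, 42, 8, 84], b = [3, 42, 8, 84]

[3, 42, 8, 84]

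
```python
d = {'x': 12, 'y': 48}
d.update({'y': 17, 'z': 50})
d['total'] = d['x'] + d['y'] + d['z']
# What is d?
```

After line 1: d = {'x': 12, 'y': 48}
After line 2 (y overwritten, z added): d = {'x': 12, 'y': 17, 'z': 50}
After line 3 (total = 12 + 17 + 50 = 79): d = {'x': 12, 'y': 17, 'z': 50, 'total': 79}

{'x': 12, 'y': 17, 'z': 50, 'total': 79}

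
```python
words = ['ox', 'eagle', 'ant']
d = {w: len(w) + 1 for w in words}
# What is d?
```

{'ox': 3, 'eagle': 6, 'ant': 4}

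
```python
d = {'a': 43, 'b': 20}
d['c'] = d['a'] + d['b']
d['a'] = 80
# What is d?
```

After line 1: d = {'a': 43, 'b': 20}
After line 2 (d['c'] = 43 + 20): d = {'a': 43, 'b': 20, 'c': 63}
After line 3: d = {'a': 80, 'b': 20, 'c': 63}

{'a': 80, 'b': 20, 'c': 63}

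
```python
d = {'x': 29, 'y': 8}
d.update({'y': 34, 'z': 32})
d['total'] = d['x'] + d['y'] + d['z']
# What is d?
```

After line 1: d = {'x': 29, 'y': 8}
After line 2 (y overwritten, z added): d = {'x': 29, 'y': 34, 'z': 32}
After line 3 (total = 29 + 34 + 32 = 95): d = {'x': 29, 'y': 34, 'z': 32, 'total': 95}

{'x': 29, 'y': 34, 'z': 32, 'total': 95}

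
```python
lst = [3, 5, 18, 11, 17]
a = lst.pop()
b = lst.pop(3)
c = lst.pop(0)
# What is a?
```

After line 1: lst = [3, 5, 18, 11, 17]
After line 2 (pop() -> a = 17): lst = [3, 5, 18, 11]
After line 3 (pop(3) -> b = 11): lst = [3, 5, 18]
After line 4 (pop(0) -> c = 3): lst = [5, 18]

17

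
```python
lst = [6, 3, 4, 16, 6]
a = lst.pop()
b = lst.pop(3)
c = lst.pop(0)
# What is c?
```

After line 1: lst = [6, 3, 4, 16, 6]
After line 2 (pop() -> a = 6): lst = [6, 3, 4, 16]
After line 3 (pop(3) -> b = 16): lst = [6, 3, 4]
After line 4 (pop(0) -> c = 6): lst = [3, 4]

6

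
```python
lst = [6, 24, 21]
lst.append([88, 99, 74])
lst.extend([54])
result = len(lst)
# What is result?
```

After line 1: lst = [6, 24, 21]
After line 2 (append adds [88, 99, 74] as single element): lst = [6, 24, 21, [88, 99, 74]]
After line 3 (extend unpacks [54], adds 54): lst = [6, 24, 21, [88, 99, 74], 54]
After line 4: result = len(lst) = 5

5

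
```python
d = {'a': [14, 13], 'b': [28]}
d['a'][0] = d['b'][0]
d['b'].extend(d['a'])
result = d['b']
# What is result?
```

After line 1: d = {'a': [14, 13], 'b': [28]}
After line 2 (a[0] = b[0] = 28): d = {'a': [28, 13], 'b': [28]}
After line 3 (b.extend(a) appends [28, 13]): d = {'a': [28, 13], 'b': [28, 28, 13]}
After line 4: result = d['b'] = [28, 28, 13]

[28, 28, 13]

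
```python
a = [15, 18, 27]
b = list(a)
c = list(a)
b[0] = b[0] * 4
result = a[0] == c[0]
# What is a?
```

After line 1: a = [15, 18, 27]
After line 2 (b = list(a), copy): a = [15, 18, 27], b = [15, 18, 27]
After line 3 (c = list(a) is a copy, new object): c = [15, 18, 27]
After line 4 (b[0] = 15 * 4 = 60; only b mutates (copy)): a = [15, 18, 27], b = [60, 18, 27], c = [15, 18, 27]
After line 5 (a[0] = 15, c[0] = 15; result = True)

[15, 18, 27]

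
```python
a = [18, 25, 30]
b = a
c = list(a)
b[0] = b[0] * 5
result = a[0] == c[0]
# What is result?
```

After line 1: a = [18, 25, 30]
After line 2 (b = a, alias): a = [18, 25, 30], b = [18, 25, 30]
After line 3 (c = list(a) is a copy, new object): c = [18, 25, 30]
After line 4 (b[0] = 18 * 5 = 90; mutates shared a/b): a = b = [90, 25, 30], c = [18, 25, 30]
After line 5 (a[0] = 90, c[0] = 18; result = False)

False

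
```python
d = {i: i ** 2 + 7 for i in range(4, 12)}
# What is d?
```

{4: 23, 5: 32, 6: 43, 7: 56, 8: 71, 9: 88, 10: 107, 11: 128}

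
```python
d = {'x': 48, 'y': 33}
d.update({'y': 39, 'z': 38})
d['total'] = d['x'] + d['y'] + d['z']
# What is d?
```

After line 1: d = {'x': 48, 'y': 33}
After line 2 (y overwritten, z added): d = {'x': 48, 'y': 39, 'z': 38}
After line 3 (total = 48 + 39 + 38 = 125): d = {'x': 48, 'y': 39, 'z': 38, 'total': 125}

{'x': 48, 'y': 39, 'z': 38, 'total': 125}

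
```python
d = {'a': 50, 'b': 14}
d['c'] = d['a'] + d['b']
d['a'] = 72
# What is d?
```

After line 1: d = {'a': 50, 'b': 14}
After line 2 (d['c'] = 50 + 14): d = {'a': 50, 'b': 14, 'c': 64}
After line 3: d = {'a': 72, 'b': 14, 'c': 64}

{'a': 72, 'b': 14, 'c': 64}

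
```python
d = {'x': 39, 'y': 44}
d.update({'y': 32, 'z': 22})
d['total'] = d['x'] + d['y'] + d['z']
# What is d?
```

After line 1: d = {'x': 39, 'y': 44}
After line 2 (y overwritten, z added): d = {'x': 39, 'y': 32, 'z': 22}
After line 3 (total = 39 + 32 + 22 = 93): d = {'x': 39, 'y': 32, 'z': 22, 'total': 93}

{'x': 39, 'y': 32, 'z': 22, 'total': 93}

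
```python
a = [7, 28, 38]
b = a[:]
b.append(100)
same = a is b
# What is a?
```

After line 1: a = [7, 28, 38]
After line 2 (b = a[:] is a shallow copy, new object): a = [7, 28, 38], b = [7, 28, 38]
After line 3 (append only mutates b): a = [7, 28, 38], b = [7, 28, 38, 100]
After line 4 (same = a is b; different objects -> False): same = False

[7, 28, 38]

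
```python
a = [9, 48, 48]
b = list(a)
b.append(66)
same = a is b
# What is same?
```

After line 1: a = [9, 48, 48]
After line 2 (b = list(a) is a shallow copy, new object): a = [9, 48, 48], b = [9, 48, 48]
After line 3 (append only mutates b): a = [9, 48, 48], b = [9, 48, 48, 66]
After line 4 (same = a is b; different objects -> False): same = False

False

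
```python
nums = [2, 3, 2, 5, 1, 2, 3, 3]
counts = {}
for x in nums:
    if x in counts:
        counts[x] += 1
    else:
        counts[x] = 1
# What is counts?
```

Initial: counts = {}, nums = [2, 3, 2, 5, 1, 2, 3, 3]
See 2: counts = {2: 1}
See 3: counts = {2: 1, 3: 1}
See 2: counts = {2: 2, 3: 1}
See 5: counts = {2: 2, 3: 1, 5: 1}
See 1: counts = {2: 2, 3: 1, 5: 1, 1: 1}
See 2: counts = {2: 3, 3: 1, 5: 1, 1: 1}
See 3: counts = {2: 3, 3: 2, 5: 1, 1: 1}
See 3: counts = {2: 3, 3: 3, 5: 1, 1: 1}

{2: 3, 3: 3, 5: 1, 1: 1}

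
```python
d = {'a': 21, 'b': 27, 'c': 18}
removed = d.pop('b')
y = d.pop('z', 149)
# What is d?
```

After line 1: d = {'a': 21, 'b': 27, 'c': 18}
After line 2 (pop 'b' returns 27): d = {'a': 21, 'c': 18}, removed = 27
After line 3 (pop 'z' missing, returns default 149): d = {'a': 21, 'c': 18}, y = 149

{'a': 21, 'c': 18}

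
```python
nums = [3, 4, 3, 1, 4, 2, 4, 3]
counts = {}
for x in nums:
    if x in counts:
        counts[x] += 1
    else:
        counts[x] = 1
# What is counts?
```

Initial: counts = {}, nums = [3, 4, 3, 1, 4, 2, 4, 3]
See 3: counts = {3: 1}
See 4: counts = {3: 1, 4: 1}
See 3: counts = {3: 2, 4: 1}
See 1: counts = {3: 2, 4: 1, 1: 1}
See 4: counts = {3: 2, 4: 2, 1: 1}
See 2: counts = {3: 2, 4: 2, 1: 1, 2: 1}
See 4: counts = {3: 2, 4: 3, 1: 1, 2: 1}
See 3: counts = {3: 3, 4: 3, 1: 1, 2: 1}

{3: 3, 4: 3, 1: 1, 2: 1}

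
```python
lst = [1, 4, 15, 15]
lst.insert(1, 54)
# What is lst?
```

[1, 54, 4, 15, 15]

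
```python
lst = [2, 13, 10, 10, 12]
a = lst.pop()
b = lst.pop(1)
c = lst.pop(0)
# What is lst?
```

After line 1: lst = [2, 13, 10, 10, 12]
After line 2 (pop() -> a = 12): lst = [2, 13, 10, 10]
After line 3 (pop(1) -> b = 13): lst = [2, 10, 10]
After line 4 (pop(0) -> c = 2): lst = [10, 10]

[10, 10]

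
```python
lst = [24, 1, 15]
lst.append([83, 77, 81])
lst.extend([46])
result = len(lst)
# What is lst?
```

After line 1: lst = [24, 1, 15]
After line 2 (append adds [83, 77, 81] as single element): lst = [24, 1, 15, [83, 77, 81]]
After line 3 (extend unpacks [46], adds 46): lst = [24, 1, 15, [83, 77, 81], 46]
After line 4: result = len(lst) = 5

[24, 1, 15, [83, 77, 81], 46]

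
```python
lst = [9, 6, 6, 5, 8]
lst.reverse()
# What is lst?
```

[8, 5, 6, 6, 9]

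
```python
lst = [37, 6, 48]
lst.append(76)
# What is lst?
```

[37, 6, 48, 76]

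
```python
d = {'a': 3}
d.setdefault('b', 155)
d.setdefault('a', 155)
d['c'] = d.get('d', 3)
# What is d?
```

After line 1: d = {'a': 3}
After line 2 (setdefault adds 'b'=155): d = {'a': 3, 'b': 155}
After line 3 (setdefault 'a' no-op, already exists): d = {'a': 3, 'b': 155}
After line 4 (get('d', 3) returns default since 'd' not in d): d = {'a': 3, 'b': 155, 'c': 3}

{'a': 3, 'b': 155, 'c': 3}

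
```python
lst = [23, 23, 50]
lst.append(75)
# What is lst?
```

[23, 23, 50, 75]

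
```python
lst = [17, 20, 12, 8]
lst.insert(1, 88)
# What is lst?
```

[17, 88, 20, 12, 8]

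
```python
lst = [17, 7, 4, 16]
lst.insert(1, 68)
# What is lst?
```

[17, 68, 7, 4, 16]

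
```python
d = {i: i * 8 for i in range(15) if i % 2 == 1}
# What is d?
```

{1: 8, 3: 24, 5: 40, 7: 56, 9: 72, 11: 88, 13: 104}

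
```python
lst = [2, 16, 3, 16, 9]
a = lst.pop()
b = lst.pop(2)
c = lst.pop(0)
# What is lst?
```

After line 1: lst = [2, 16, 3, 16, 9]
After line 2 (pop() -> a = 9): lst = [2, 16, 3, 16]
After line 3 (pop(2) -> b = 3): lst = [2, 16, 16]
After line 4 (pop(0) -> c = 2): lst = [16, 16]

[16, 16]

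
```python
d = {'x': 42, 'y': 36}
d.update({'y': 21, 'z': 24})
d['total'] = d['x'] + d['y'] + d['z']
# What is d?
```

After line 1: d = {'x': 42, 'y': 36}
After line 2 (y overwritten, z added): d = {'x': 42, 'y': 21, 'z': 24}
After line 3 (total = 42 + 21 + 24 = 87): d = {'x': 42, 'y': 21, 'z': 24, 'total': 87}

{'x': 42, 'y': 21, 'z': 24, 'total': 87}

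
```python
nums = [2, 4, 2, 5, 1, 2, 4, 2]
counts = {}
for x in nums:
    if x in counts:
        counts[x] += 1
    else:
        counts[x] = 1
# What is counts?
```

Initial: counts = {}, nums = [2, 4, 2, 5, 1, 2, 4, 2]
See 2: counts = {2: 1}
See 4: counts = {2: 1, 4: 1}
See 2: counts = {2: 2, 4: 1}
See 5: counts = {2: 2, 4: 1, 5: 1}
See 1: counts = {2: 2, 4: 1, 5: 1, 1: 1}
See 2: counts = {2: 3, 4: 1, 5: 1, 1: 1}
See 4: counts = {2: 3, 4: 2, 5: 1, 1: 1}
See 2: counts = {2: 4, 4: 2, 5: 1, 1: 1}

{2: 4, 4: 2, 5: 1, 1: 1}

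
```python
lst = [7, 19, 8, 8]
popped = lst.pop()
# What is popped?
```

8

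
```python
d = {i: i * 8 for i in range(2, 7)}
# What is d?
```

{2: 16, 3: 24, 4: 32, 5: 40, 6: 48}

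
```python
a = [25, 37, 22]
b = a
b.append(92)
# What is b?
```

After line 1: a = [25, 37, 22]
After line 2 (b = a is an alias, same object): a = [25, 37, 22], b = [25, 37, 22]
After line 3 (b.append mutates the shared list): a = [25, 37, 22, 92], b = [25, 37, 22, 92]

[25, 37, 22, 92]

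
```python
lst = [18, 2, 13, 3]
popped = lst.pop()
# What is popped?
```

3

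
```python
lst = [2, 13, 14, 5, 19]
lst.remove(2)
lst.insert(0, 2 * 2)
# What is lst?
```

After line 1: lst = [2, 13, 14, 5, 19]
After line 2 (remove first 2): lst = [13, 14, 5, 19]
After line 3 (insert 4 at index 0): lst = [4, 13, 14, 5, 19]

[4, 13, 14, 5, 19]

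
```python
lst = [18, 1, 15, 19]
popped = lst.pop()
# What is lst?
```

[18, 1, 15]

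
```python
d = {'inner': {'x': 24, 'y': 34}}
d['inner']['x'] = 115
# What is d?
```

After line 1: d = {'inner': {'x': 24, 'y': 34}}
After line 2 (inner x overwritten): d = {'inner': {'x': 115, 'y': 34}}

{'inner': {'x': 115, 'y': 34}}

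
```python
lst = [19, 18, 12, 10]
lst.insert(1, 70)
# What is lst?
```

[19, 70, 18, 12, 10]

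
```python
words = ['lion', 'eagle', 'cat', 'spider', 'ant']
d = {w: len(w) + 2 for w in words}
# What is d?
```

{'lion': 6, 'eagle': 7, 'cat': 5, 'spider': 8, 'ant': 5}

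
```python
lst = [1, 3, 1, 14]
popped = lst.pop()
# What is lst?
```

[1, 3, 1]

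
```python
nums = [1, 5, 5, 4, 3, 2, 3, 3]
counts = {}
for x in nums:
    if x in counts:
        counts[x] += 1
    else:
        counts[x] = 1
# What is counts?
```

Initial: counts = {}, nums = [1, 5, 5, 4, 3, 2, 3, 3]
See 1: counts = {1: 1}
See 5: counts = {1: 1, 5: 1}
See 5: counts = {1: 1, 5: 2}
See 4: counts = {1: 1, 5: 2, 4: 1}
See 3: counts = {1: 1, 5: 2, 4: 1, 3: 1}
See 2: counts = {1: 1, 5: 2, 4: 1, 3: 1, 2: 1}
See 3: counts = {1: 1, 5: 2, 4: 1, 3: 2, 2: 1}
See 3: counts = {1: 1, 5: 2, 4: 1, 3: 3, 2: 1}

{1: 1, 5: 2, 4: 1, 3: 3, 2: 1}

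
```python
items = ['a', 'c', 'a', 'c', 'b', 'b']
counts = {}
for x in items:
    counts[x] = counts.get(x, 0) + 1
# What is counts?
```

Initial: counts = {}, items = ['a', 'c', 'a', 'c', 'b', 'b']
See 'a': counts = {'a': 1}
See 'c': counts = {'a': 1, 'c': 1}
See 'a': counts = {'a': 2, 'c': 1}
See 'c': counts = {'a': 2, 'c': 2}
See 'b': counts = {'a': 2, 'c': 2, 'b': 1}
See 'b': counts = {'a': 2, 'c': 2, 'b': 2}

{'a': 2, 'c': 2, 'b': 2}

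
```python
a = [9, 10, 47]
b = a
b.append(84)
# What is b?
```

After line 1: a = [9, 10, 47]
After line 2 (b = a is an alias, same object): a = [9, 10, 47], b = [9, 10, 47]
After line 3 (b.append mutates the shared list): a = [9, 10, 47, 84], b = [9, 10, 47, 84]

[9, 10, 47, 84]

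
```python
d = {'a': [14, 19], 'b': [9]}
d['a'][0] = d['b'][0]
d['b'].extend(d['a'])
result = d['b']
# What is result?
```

After line 1: d = {'a': [14, 19], 'b': [9]}
After line 2 (a[0] = b[0] = 9): d = {'a': [9, 19], 'b': [9]}
After line 3 (b.extend(a) appends [9, 19]): d = {'a': [9, 19], 'b': [9, 9, 19]}
After line 4: result = d['b'] = [9, 9, 19]

[9, 9, 19]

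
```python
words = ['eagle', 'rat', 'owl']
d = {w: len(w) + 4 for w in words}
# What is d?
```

{'eagle': 9, 'rat': 7, 'owl': 7}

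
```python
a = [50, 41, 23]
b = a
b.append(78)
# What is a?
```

After line 1: a = [50, 41, 23]
After line 2 (b = a is an alias, same object): a = [50, 41, 23], b = [50, 41, 23]
After line 3 (b.append mutates the shared list): a = [50, 41, 23, 78], b = [50, 41, 23, 78]

[50, 41, 23, 78]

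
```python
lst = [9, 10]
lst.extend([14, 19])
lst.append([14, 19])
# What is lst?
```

After line 1: lst = [9, 10]
After line 2 (extend unpacks [14, 19]): lst = [9, 10, 14, 19]
After line 3 (append adds [14, 19] as single element): lst = [9, 10, 14, 19, [14, 19]]

[9, 10, 14, 19, [14, 19]]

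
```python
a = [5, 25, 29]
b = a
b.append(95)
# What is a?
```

After line 1: a = [5, 25, 29]
After line 2 (b = a is an alias, same object): a = [5, 25, 29], b = [5, 25, 29]
After line 3 (b.append mutates the shared list): a = [5, 25, 29, 95], b = [5, 25, 29, 95]

[5, 25, 29, 95]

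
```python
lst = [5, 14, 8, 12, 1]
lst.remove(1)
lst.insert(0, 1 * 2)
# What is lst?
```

After line 1: lst = [5, 14, 8, 12, 1]
After line 2 (remove first 1): lst = [5, 14, 8, 12]
After line 3 (insert 2 at index 0): lst = [2, 5, 14, 8, 12]

[2, 5, 14, 8, 12]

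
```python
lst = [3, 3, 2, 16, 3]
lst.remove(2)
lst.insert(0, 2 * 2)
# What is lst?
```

After line 1: lst = [3, 3, 2, 16, 3]
After line 2 (remove first 2): lst = [3, 3, 16, 3]
After line 3 (insert 4 at index 0): lst = [4, 3, 3, 16, 3]

[4, 3, 3, 16, 3]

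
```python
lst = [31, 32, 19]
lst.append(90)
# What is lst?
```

[31, 32, 19, 90]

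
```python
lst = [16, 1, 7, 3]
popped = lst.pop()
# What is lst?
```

[16, 1, 7]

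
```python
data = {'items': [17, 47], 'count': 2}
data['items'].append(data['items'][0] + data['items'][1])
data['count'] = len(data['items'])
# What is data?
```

After line 1: data = {'items': [17, 47], 'count': 2}
After line 2 (append 17 + 47 = 64): data = {'items': [17, 47, 64], 'count': 2}
After line 3 (count = len(items) = 3): data = {'items': [17, 47, 64], 'count': 3}

{'items': [17, 47, 64], 'count': 3}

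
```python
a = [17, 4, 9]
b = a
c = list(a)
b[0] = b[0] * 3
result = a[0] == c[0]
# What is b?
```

After line 1: a = [17, 4, 9]
After line 2 (b = a, alias): a = [17, 4, 9], b = [17, 4, 9]
After line 3 (c = list(a) is a copy, new object): c = [17, 4, 9]
After line 4 (b[0] = 17 * 3 = 51; mutates shared a/b): a = b = [51, 4, 9], c = [17, 4, 9]
After line 5 (a[0] = 51, c[0] = 17; result = False)

[51, 4, 9]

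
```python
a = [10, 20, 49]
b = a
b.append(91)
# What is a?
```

After line 1: a = [10, 20, 49]
After line 2 (b = a is an alias, same object): a = [10, 20, 49], b = [10, 20, 49]
After line 3 (b.append mutates the shared list): a = [10, 20, 49, 91], b = [10, 20, 49, 91]

[10, 20, 49, 91]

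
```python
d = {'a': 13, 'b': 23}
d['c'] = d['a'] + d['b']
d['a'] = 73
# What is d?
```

After line 1: d = {'a': 13, 'b': 23}
After line 2 (d['c'] = 13 + 23): d = {'a': 13, 'b': 23, 'c': 36}
After line 3: d = {'a': 73, 'b': 23, 'c': 36}

{'a': 73, 'b': 23, 'c': 36}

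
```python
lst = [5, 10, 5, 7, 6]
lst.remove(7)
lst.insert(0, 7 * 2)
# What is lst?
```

After line 1: lst = [5, 10, 5, 7, 6]
After line 2 (remove first 7): lst = [5, 10, 5, 6]
After line 3 (insert 14 at index 0): lst = [14, 5, 10, 5, 6]

[14, 5, 10, 5, 6]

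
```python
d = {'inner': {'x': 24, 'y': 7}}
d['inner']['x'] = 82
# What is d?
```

After line 1: d = {'inner': {'x': 24, 'y': 7}}
After line 2 (inner x overwritten): d = {'inner': {'x': 82, 'y': 7}}

{'inner': {'x': 82, 'y': 7}}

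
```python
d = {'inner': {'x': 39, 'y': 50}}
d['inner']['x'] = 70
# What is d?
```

After line 1: d = {'inner': {'x': 39, 'y': 50}}
After line 2 (inner x overwritten): d = {'inner': {'x': 70, 'y': 50}}

{'inner': {'x': 70, 'y': 50}}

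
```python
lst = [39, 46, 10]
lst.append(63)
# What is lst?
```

[39, 46, 10, 63]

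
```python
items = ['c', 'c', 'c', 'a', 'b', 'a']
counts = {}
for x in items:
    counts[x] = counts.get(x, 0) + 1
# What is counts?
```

Initial: counts = {}, items = ['c', 'c', 'c', 'a', 'b', 'a']
See 'c': counts = {'c': 1}
See 'c': counts = {'c': 2}
See 'c': counts = {'c': 3}
See 'a': counts = {'c': 3, 'a': 1}
See 'b': counts = {'c': 3, 'a': 1, 'b': 1}
See 'a': counts = {'c': 3, 'a': 2, 'b': 1}

{'c': 3, 'a': 2, 'b': 1}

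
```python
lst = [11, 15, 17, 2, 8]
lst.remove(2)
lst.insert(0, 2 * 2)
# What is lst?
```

After line 1: lst = [11, 15, 17, 2, 8]
After line 2 (remove first 2): lst = [11, 15, 17, 8]
After line 3 (insert 4 at index 0): lst = [4, 11, 15, 17, 8]

[4, 11, 15, 17, 8]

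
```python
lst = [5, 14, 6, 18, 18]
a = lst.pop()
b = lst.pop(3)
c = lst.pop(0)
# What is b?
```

After line 1: lst = [5, 14, 6, 18, 18]
After line 2 (pop() -> a = 18): lst = [5, 14, 6, 18]
After line 3 (pop(3) -> b = 18): lst = [5, 14, 6]
After line 4 (pop(0) -> c = 5): lst = [14, 6]

18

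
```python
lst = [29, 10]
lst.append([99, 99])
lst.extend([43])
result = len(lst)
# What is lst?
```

After line 1: lst = [29, 10]
After line 2 (append adds [99, 99] as single element): lst = [29, 10, [99, 99]]
After line 3 (extend unpacks [43], adds 43): lst = [29, 10, [99, 99], 43]
After line 4: result = len(lst) = 4

[29, 10, [99, 99], 43]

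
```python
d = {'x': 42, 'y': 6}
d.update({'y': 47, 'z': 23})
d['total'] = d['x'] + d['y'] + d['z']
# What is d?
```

After line 1: d = {'x': 42, 'y': 6}
After line 2 (y overwritten, z added): d = {'x': 42, 'y': 47, 'z': 23}
After line 3 (total = 42 + 47 + 23 = 112): d = {'x': 42, 'y': 47, 'z': 23, 'total': 112}

{'x': 42, 'y': 47, 'z': 23, 'total': 112}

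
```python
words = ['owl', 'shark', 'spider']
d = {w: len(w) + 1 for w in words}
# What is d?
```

{'owl': 4, 'shark': 6, 'spider': 7}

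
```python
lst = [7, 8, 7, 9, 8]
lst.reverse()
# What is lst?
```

[8, 9, 7, 8, 7]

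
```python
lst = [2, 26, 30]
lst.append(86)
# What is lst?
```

[2, 26, 30, 86]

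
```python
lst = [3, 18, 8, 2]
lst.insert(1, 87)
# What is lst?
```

[3, 87, 18, 8, 2]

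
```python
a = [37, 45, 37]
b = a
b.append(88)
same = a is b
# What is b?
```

After line 1: a = [37, 45, 37]
After line 2 (b = a is an alias, same object): a = [37, 45, 37], b = [37, 45, 37]
After line 3 (b.append mutates the shared list): a = [37, 45, 37, 88], b = [37, 45, 37, 88]
After line 4 (same = a is b; same object -> True): same = True

[37, 45, 37, 88]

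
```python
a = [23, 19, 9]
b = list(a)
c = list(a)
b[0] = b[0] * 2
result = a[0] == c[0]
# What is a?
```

After line 1: a = [23, 19, 9]
After line 2 (b = list(a), copy): a = [23, 19, 9], b = [23, 19, 9]
After line 3 (c = list(a) is a copy, new object): c = [23, 19, 9]
After line 4 (b[0] = 23 * 2 = 46; only b mutates (copy)): a = [23, 19, 9], b = [46, 19, 9], c = [23, 19, 9]
After line 5 (a[0] = 23, c[0] = 23; result = True)

[23, 19, 9]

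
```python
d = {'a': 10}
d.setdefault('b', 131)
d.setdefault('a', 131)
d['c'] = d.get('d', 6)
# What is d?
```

After line 1: d = {'a': 10}
After line 2 (setdefault adds 'b'=131): d = {'a': 10, 'b': 131}
After line 3 (setdefault 'a' no-op, already exists): d = {'a': 10, 'b': 131}
After line 4 (get('d', 6) returns default since 'd' not in d): d = {'a': 10, 'b': 131, 'c': 6}

{'a': 10, 'b': 131, 'c': 6}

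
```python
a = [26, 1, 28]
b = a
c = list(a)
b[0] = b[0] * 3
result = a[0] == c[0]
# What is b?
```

After line 1: a = [26, 1, 28]
After line 2 (b = a, alias): a = [26, 1, 28], b = [26, 1, 28]
After line 3 (c = list(a) is a copy, new object): c = [26, 1, 28]
After line 4 (b[0] = 26 * 3 = 78; mutates shared a/b): a = b = [78, 1, 28], c = [26, 1, 28]
After line 5 (a[0] = 78, c[0] = 26; result = False)

[78, 1, 28]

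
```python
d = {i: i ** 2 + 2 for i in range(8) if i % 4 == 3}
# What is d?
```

{3: 11, 7: 51}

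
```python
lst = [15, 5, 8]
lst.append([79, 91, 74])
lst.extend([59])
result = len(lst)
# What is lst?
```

After line 1: lst = [15, 5, 8]
After line 2 (append adds [79, 91, 74] as single element): lst = [15, 5, 8, [79, 91, 74]]
After line 3 (extend unpacks [59], adds 59): lst = [15, 5, 8, [79, 91, 74], 59]
After line 4: result = len(lst) = 5

[15, 5, 8, [79, 91, 74], 59]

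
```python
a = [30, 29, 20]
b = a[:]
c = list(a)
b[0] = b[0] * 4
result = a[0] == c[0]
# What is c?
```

After line 1: a = [30, 29, 20]
After line 2 (b = a[:], copy): a = [30, 29, 20], b = [30, 29, 20]
After line 3 (c = list(a) is a copy, new object): c = [30, 29, 20]
After line 4 (b[0] = 30 * 4 = 120; only b mutates (copy)): a = [30, 29, 20], b = [120, 29, 20], c = [30, 29, 20]
After line 5 (a[0] = 30, c[0] = 30; result = True)

[30, 29, 20]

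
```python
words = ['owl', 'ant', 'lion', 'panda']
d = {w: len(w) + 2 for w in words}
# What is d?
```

{'owl': 5, 'ant': 5, 'lion': 6, 'panda': 7}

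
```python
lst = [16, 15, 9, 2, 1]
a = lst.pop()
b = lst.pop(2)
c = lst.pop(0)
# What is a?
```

After line 1: lst = [16, 15, 9, 2, 1]
After line 2 (pop() -> a = 1): lst = [16, 15, 9, 2]
After line 3 (pop(2) -> b = 9): lst = [16, 15, 2]
After line 4 (pop(0) -> c = 16): lst = [15, 2]

1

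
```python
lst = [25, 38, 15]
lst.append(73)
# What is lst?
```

[25, 38, 15, 73]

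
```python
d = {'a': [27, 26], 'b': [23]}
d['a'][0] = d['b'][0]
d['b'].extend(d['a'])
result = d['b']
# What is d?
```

After line 1: d = {'a': [27, 26], 'b': [23]}
After line 2 (a[0] = b[0] = 23): d = {'a': [23, 26], 'b': [23]}
After line 3 (b.extend(a) appends [23, 26]): d = {'a': [23, 26], 'b': [23, 23, 26]}
After line 4: result = d['b'] = [23, 23, 26]

{'a': [23, 26], 'b': [23, 23, 26]}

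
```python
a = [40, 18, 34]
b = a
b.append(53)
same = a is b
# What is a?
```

After line 1: a = [40, 18, 34]
After line 2 (b = a is an alias, same object): a = [40, 18, 34], b = [40, 18, 34]
After line 3 (b.append mutates the shared list): a = [40, 18, 34, 53], b = [40, 18, 34, 53]
After line 4 (same = a is b; same object -> True): same = True

[40, 18, 34, 53]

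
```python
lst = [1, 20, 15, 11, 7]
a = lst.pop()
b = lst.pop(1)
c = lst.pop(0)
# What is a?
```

After line 1: lst = [1, 20, 15, 11, 7]
After line 2 (pop() -> a = 7): lst = [1, 20, 15, 11]
After line 3 (pop(1) -> b = 20): lst = [1, 15, 11]
After line 4 (pop(0) -> c = 1): lst = [15, 11]

7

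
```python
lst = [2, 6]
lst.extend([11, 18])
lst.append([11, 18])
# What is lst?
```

After line 1: lst = [2, 6]
After line 2 (extend unpacks [11, 18]): lst = [2, 6, 11, 18]
After line 3 (append adds [11, 18] as single element): lst = [2, 6, 11, 18, [11, 18]]

[2, 6, 11, 18, [11, 18]]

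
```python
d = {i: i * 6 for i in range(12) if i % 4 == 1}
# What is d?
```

{1: 6, 5: 30, 9: 54}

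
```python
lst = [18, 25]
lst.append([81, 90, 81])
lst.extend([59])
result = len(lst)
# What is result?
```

After line 1: lst = [18, 25]
After line 2 (append adds [81, 90, 81] as single element): lst = [18, 25, [81, 90, 81]]
After line 3 (extend unpacks [59], adds 59): lst = [18, 25, [81, 90, 81], 59]
After line 4: result = len(lst) = 4

4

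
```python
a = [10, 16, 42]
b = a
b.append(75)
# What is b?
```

After line 1: a = [10, 16, 42]
After line 2 (b = a is an alias, same object): a = [10, 16, 42], b = [10, 16, 42]
After line 3 (b.append mutates the shared list): a = [10, 16, 42, 75], b = [10, 16, 42, 75]

[10, 16, 42, 75]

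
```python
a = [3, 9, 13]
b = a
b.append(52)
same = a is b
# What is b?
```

After line 1: a = [3, 9, 13]
After line 2 (b = a is an alias, same object): a = [3, 9, 13], b = [3, 9, 13]
After line 3 (b.append mutates the shared list): a = [3, 9, 13, 52], b = [3, 9, 13, 52]
After line 4 (same = a is b; same object -> True): same = True

[3, 9, 13, 52]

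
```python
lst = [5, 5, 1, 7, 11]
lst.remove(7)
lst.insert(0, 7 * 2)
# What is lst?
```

After line 1: lst = [5, 5, 1, 7, 11]
After line 2 (remove first 7): lst = [5, 5, 1, 11]
After line 3 (insert 14 at index 0): lst = [14, 5, 5, 1, 11]

[14, 5, 5, 1, 11]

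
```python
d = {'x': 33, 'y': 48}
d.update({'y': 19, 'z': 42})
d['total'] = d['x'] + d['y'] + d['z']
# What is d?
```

After line 1: d = {'x': 33, 'y': 48}
After line 2 (y overwritten, z added): d = {'x': 33, 'y': 19, 'z': 42}
After line 3 (total = 33 + 19 + 42 = 94): d = {'x': 33, 'y': 19, 'z': 42, 'total': 94}

{'x': 33, 'y': 19, 'z': 42, 'total': 94}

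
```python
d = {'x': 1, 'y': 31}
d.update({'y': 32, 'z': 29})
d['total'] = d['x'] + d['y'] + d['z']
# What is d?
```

After line 1: d = {'x': 1, 'y': 31}
After line 2 (y overwritten, z added): d = {'x': 1, 'y': 32, 'z': 29}
After line 3 (total = 1 + 32 + 29 = 62): d = {'x': 1, 'y': 32, 'z': 29, 'total': 62}

{'x': 1, 'y': 32, 'z': 29, 'total': 62}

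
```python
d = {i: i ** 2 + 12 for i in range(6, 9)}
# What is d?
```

{6: 48, 7: 61, 8: 76}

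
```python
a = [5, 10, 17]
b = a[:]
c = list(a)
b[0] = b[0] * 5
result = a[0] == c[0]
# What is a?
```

After line 1: a = [5, 10, 17]
After line 2 (b = a[:], copy): a = [5, 10, 17], b = [5, 10, 17]
After line 3 (c = list(a) is a copy, new object): c = [5, 10, 17]
After line 4 (b[0] = 5 * 5 = 25; only b mutates (copy)): a = [5, 10, 17], b = [25, 10, 17], c = [5, 10, 17]
After line 5 (a[0] = 5, c[0] = 5; result = True)

[5, 10, 17]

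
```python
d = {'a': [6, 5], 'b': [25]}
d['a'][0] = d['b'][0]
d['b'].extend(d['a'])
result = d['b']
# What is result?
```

After line 1: d = {'a': [6, 5], 'b': [25]}
After line 2 (a[0] = b[0] = 25): d = {'a': [25, 5], 'b': [25]}
After line 3 (b.extend(a) appends [25, 5]): d = {'a': [25, 5], 'b': [25, 25, 5]}
After line 4: result = d['b'] = [25, 25, 5]

[25, 25, 5]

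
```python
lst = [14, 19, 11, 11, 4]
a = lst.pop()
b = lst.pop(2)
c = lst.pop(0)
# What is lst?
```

After line 1: lst = [14, 19, 11, 11, 4]
After line 2 (pop() -> a = 4): lst = [14, 19, 11, 11]
After line 3 (pop(2) -> b = 11): lst = [14, 19, 11]
After line 4 (pop(0) -> c = 14): lst = [19, 11]

[19, 11]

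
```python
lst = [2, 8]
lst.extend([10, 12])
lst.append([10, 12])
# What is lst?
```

After line 1: lst = [2, 8]
After line 2 (extend unpacks [10, 12]): lst = [2, 8, 10, 12]
After line 3 (append adds [10, 12] as single element): lst = [2, 8, 10, 12, [10, 12]]

[2, 8, 10, 12, [10, 12]]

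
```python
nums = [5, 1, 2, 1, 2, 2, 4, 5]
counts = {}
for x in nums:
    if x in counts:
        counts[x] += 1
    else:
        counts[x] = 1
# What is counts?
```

Initial: counts = {}, nums = [5, 1, 2, 1, 2, 2, 4, 5]
See 5: counts = {5: 1}
See 1: counts = {5: 1, 1: 1}
See 2: counts = {5: 1, 1: 1, 2: 1}
See 1: counts = {5: 1, 1: 2, 2: 1}
See 2: counts = {5: 1, 1: 2, 2: 2}
See 2: counts = {5: 1, 1: 2, 2: 3}
See 4: counts = {5: 1, 1: 2, 2: 3, 4: 1}
See 5: counts = {5: 2, 1: 2, 2: 3, 4: 1}

{5: 2, 1: 2, 2: 3, 4: 1}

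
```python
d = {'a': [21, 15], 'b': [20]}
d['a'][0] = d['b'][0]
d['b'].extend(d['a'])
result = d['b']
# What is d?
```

After line 1: d = {'a': [21, 15], 'b': [20]}
After line 2 (a[0] = b[0] = 20): d = {'a': [20, 15], 'b': [20]}
After line 3 (b.extend(a) appends [20, 15]): d = {'a': [20, 15], 'b': [20, 20, 15]}
After line 4: result = d['b'] = [20, 20, 15]

{'a': [20, 15], 'b': [20, 20, 15]}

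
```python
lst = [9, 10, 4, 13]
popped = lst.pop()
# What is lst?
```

[9, 10, 4]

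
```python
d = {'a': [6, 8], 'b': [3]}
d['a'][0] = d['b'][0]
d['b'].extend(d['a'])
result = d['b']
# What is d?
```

After line 1: d = {'a': [6, 8], 'b': [3]}
After line 2 (a[0] = b[0] = 3): d = {'a': [3, 8], 'b': [3]}
After line 3 (b.extend(a) appends [3, 8]): d = {'a': [3, 8], 'b': [3, 3, 8]}
After line 4: result = d['b'] = [3, 3, 8]

{'a': [3, 8], 'b': [3, 3, 8]}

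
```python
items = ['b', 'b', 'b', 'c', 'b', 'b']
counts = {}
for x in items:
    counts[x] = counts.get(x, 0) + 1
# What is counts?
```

Initial: counts = {}, items = ['b', 'b', 'b', 'c', 'b', 'b']
See 'b': counts = {'b': 1}
See 'b': counts = {'b': 2}
See 'b': counts = {'b': 3}
See 'c': counts = {'b': 3, 'c': 1}
See 'b': counts = {'b': 4, 'c': 1}
See 'b': counts = {'b': 5, 'c': 1}

{'b': 5, 'c': 1}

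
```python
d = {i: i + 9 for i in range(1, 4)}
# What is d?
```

{1: 10, 2: 11, 3: 12}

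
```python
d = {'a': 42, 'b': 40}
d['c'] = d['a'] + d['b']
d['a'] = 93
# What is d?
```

After line 1: d = {'a': 42, 'b': 40}
After line 2 (d['c'] = 42 + 40): d = {'a': 42, 'b': 40, 'c': 82}
After line 3: d = {'a': 93, 'b': 40, 'c': 82}

{'a': 93, 'b': 40, 'c': 82}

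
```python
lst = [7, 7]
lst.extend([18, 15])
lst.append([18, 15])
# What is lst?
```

After line 1: lst = [7, 7]
After line 2 (extend unpacks [18, 15]): lst = [7, 7, 18, 15]
After line 3 (append adds [18, 15] as single element): lst = [7, 7, 18, 15, [18, 15]]

[7, 7, 18, 15, [18, 15]]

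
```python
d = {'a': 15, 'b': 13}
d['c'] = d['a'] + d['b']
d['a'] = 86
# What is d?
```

After line 1: d = {'a': 15, 'b': 13}
After line 2 (d['c'] = 15 + 13): d = {'a': 15, 'b': 13, 'c': 28}
After line 3: d = {'a': 86, 'b': 13, 'c': 28}

{'a': 86, 'b': 13, 'c': 28}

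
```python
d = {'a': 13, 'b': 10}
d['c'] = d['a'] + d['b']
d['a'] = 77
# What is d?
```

After line 1: d = {'a': 13, 'b': 10}
After line 2 (d['c'] = 13 + 10): d = {'a': 13, 'b': 10, 'c': 23}
After line 3: d = {'a': 77, 'b': 10, 'c': 23}

{'a': 77, 'b': 10, 'c': 23}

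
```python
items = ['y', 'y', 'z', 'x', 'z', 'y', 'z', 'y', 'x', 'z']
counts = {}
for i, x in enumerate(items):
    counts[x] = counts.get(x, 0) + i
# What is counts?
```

Initial: counts = {}, items = ['y', 'y', 'z', 'x', 'z', 'y', 'z', 'y', 'x', 'z']
i=0, x='y': counts = {'y': 0}
i=1, x='y': counts = {'y': 1}
i=2, x='z': counts = {'y': 1, 'z': 2}
i=3, x='x': counts = {'y': 1, 'z': 2, 'x': 3}
i=4, x='z': counts = {'y': 1, 'z': 6, 'x': 3}
i=5, x='y': counts = {'y': 6, 'z': 6, 'x': 3}
i=6, x='z': counts = {'y': 6, 'z': 12, 'x': 3}
i=7, x='y': counts = {'y': 13, 'z': 12, 'x': 3}
i=8, x='x': counts = {'y': 13, 'z': 12, 'x': 11}
i=9, x='z': counts = {'y': 13, 'z': 21, 'x': 11}

{'y': 13, 'z': 21, 'x': 11}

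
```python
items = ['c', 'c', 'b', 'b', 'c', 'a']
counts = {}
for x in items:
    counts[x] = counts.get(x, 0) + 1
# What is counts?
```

Initial: counts = {}, items = ['c', 'c', 'b', 'b', 'c', 'a']
See 'c': counts = {'c': 1}
See 'c': counts = {'c': 2}
See 'b': counts = {'c': 2, 'b': 1}
See 'b': counts = {'c': 2, 'b': 2}
See 'c': counts = {'c': 3, 'b': 2}
See 'a': counts = {'c': 3, 'b': 2, 'a': 1}

{'c': 3, 'b': 2, 'a': 1}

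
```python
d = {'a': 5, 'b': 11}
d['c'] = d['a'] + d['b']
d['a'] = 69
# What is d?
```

After line 1: d = {'a': 5, 'b': 11}
After line 2 (d['c'] = 5 + 11): d = {'a': 5, 'b': 11, 'c': 16}
After line 3: d = {'a': 69, 'b': 11, 'c': 16}

{'a': 69, 'b': 11, 'c': 16}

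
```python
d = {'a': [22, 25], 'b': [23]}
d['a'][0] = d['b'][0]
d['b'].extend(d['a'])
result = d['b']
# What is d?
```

After line 1: d = {'a': [22, 25], 'b': [23]}
After line 2 (a[0] = b[0] = 23): d = {'a': [23, 25], 'b': [23]}
After line 3 (b.extend(a) appends [23, 25]): d = {'a': [23, 25], 'b': [23, 23, 25]}
After line 4: result = d['b'] = [23, 23, 25]

{'a': [23, 25], 'b': [23, 23, 25]}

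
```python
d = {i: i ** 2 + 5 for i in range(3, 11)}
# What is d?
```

{3: 14, 4: 21, 5: 30, 6: 41, 7: 54, 8: 69, 9: 86, 10: 105}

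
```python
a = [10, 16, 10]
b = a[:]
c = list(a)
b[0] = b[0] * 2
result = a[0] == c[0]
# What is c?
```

After line 1: a = [10, 16, 10]
After line 2 (b = a[:], copy): a = [10, 16, 10], b = [10, 16, 10]
After line 3 (c = list(a) is a copy, new object): c = [10, 16, 10]
After line 4 (b[0] = 10 * 2 = 20; only b mutates (copy)): a = [10, 16, 10], b = [20, 16, 10], c = [10, 16, 10]
After line 5 (a[0] = 10, c[0] = 10; result = True)

[10, 16, 10]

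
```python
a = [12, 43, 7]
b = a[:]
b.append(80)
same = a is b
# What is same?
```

After line 1: a = [12, 43, 7]
After line 2 (b = a[:] is a shallow copy, new object): a = [12, 43, 7], b = [12, 43, 7]
After line 3 (append only mutates b): a = [12, 43, 7], b = [12, 43, 7, 80]
After line 4 (same = a is b; different objects -> False): same = False

False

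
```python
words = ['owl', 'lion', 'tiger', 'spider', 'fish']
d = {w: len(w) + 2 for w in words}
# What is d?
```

{'owl': 5, 'lion': 6, 'tiger': 7, 'spider': 8, 'fish': 6}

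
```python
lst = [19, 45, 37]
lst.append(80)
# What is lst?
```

[19, 45, 37, 80]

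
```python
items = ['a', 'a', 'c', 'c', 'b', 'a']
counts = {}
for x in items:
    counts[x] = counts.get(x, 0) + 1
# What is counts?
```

Initial: counts = {}, items = ['a', 'a', 'c', 'c', 'b', 'a']
See 'a': counts = {'a': 1}
See 'a': counts = {'a': 2}
See 'c': counts = {'a': 2, 'c': 1}
See 'c': counts = {'a': 2, 'c': 2}
See 'b': counts = {'a': 2, 'c': 2, 'b': 1}
See 'a': counts = {'a': 3, 'c': 2, 'b': 1}

{'a': 3, 'c': 2, 'b': 1}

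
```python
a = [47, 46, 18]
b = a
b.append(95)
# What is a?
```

After line 1: a = [47, 46, 18]
After line 2 (b = a is an alias, same object): a = [47, 46, 18], b = [47, 46, 18]
After line 3 (b.append mutates the shared list): a = [47, 46, 18, 95], b = [47, 46, 18, 95]

[47, 46, 18, 95]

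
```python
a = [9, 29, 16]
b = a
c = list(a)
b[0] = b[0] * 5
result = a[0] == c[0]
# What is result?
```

After line 1: a = [9, 29, 16]
After line 2 (b = a, alias): a = [9, 29, 16], b = [9, 29, 16]
After line 3 (c = list(a) is a copy, new object): c = [9, 29, 16]
After line 4 (b[0] = 9 * 5 = 45; mutates shared a/b): a = b = [45, 29, 16], c = [9, 29, 16]
After line 5 (a[0] = 45, c[0] = 9; result = False)

False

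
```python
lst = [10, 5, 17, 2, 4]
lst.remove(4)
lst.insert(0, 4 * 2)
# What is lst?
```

After line 1: lst = [10, 5, 17, 2, 4]
After line 2 (remove first 4): lst = [10, 5, 17, 2]
After line 3 (insert 8 at index 0): lst = [8, 10, 5, 17, 2]

[8, 10, 5, 17, 2]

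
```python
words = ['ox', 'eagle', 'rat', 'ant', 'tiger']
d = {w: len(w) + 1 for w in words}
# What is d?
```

{'ox': 3, 'eagle': 6, 'rat': 4, 'ant': 4, 'tiger': 6}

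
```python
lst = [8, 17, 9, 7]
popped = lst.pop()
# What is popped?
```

7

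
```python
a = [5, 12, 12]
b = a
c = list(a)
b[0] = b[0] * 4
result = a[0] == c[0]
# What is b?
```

After line 1: a = [5, 12, 12]
After line 2 (b = a, alias): a = [5, 12, 12], b = [5, 12, 12]
After line 3 (c = list(a) is a copy, new object): c = [5, 12, 12]
After line 4 (b[0] = 5 * 4 = 20; mutates shared a/b): a = b = [20, 12, 12], c = [5, 12, 12]
After line 5 (a[0] = 20, c[0] = 5; result = False)

[20, 12, 12]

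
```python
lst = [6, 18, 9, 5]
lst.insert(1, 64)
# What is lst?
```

[6, 64, 18, 9, 5]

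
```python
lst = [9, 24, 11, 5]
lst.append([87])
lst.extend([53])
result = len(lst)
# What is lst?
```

After line 1: lst = [9, 24, 11, 5]
After line 2 (append adds [87] as single element): lst = [9, 24, 11, 5, [87]]
After line 3 (extend unpacks [53], adds 53): lst = [9, 24, 11, 5, [87], 53]
After line 4: result = len(lst) = 6

[9, 24, 11, 5, [87], 53]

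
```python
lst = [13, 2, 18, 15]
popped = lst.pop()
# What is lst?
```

[13, 2, 18]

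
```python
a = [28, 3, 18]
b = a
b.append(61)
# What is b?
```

After line 1: a = [28, 3, 18]
After line 2 (b = a is an alias, same object): a = [28, 3, 18], b = [28, 3, 18]
After line 3 (b.append mutates the shared list): a = [28, 3, 18, 61], b = [28, 3, 18, 61]

[28, 3, 18, 61]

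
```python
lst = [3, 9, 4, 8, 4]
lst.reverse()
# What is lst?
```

[4, 8, 4, 9, 3]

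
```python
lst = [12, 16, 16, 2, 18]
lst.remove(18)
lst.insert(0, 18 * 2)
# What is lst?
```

After line 1: lst = [12, 16, 16, 2, 18]
After line 2 (remove first 18): lst = [12, 16, 16, 2]
After line 3 (insert 36 at index 0): lst = [36, 12, 16, 16, 2]

[36, 12, 16, 16, 2]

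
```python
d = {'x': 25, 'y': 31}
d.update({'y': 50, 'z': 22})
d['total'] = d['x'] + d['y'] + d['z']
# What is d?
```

After line 1: d = {'x': 25, 'y': 31}
After line 2 (y overwritten, z added): d = {'x': 25, 'y': 50, 'z': 22}
After line 3 (total = 25 + 50 + 22 = 97): d = {'x': 25, 'y': 50, 'z': 22, 'total': 97}

{'x': 25, 'y': 50, 'z': 22, 'total': 97}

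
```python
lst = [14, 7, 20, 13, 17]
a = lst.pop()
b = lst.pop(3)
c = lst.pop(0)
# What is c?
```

After line 1: lst = [14, 7, 20, 13, 17]
After line 2 (pop() -> a = 17): lst = [14, 7, 20, 13]
After line 3 (pop(3) -> b = 13): lst = [14, 7, 20]
After line 4 (pop(0) -> c = 14): lst = [7, 20]

14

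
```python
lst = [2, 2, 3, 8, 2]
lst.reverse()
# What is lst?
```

[2, 8, 3, 2, 2]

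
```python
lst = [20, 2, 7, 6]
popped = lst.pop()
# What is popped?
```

6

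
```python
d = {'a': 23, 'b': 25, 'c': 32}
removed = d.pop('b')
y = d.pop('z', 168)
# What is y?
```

After line 1: d = {'a': 23, 'b': 25, 'c': 32}
After line 2 (pop 'b' returns 25): d = {'a': 23, 'c': 32}, removed = 25
After line 3 (pop 'z' missing, returns default 168): d = {'a': 23, 'c': 32}, y = 168

168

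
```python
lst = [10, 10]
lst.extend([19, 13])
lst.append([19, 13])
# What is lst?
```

After line 1: lst = [10, 10]
After line 2 (extend unpacks [19, 13]): lst = [10, 10, 19, 13]
After line 3 (append adds [19, 13] as single element): lst = [10, 10, 19, 13, [19, 13]]

[10, 10, 19, 13, [19, 13]]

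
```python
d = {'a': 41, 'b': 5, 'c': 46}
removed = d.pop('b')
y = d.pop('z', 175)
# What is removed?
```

After line 1: d = {'a': 41, 'b': 5, 'c': 46}
After line 2 (pop 'b' returns 5): d = {'a': 41, 'c': 46}, removed = 5
After line 3 (pop 'z' missing, returns default 175): d = {'a': 41, 'c': 46}, y = 175

5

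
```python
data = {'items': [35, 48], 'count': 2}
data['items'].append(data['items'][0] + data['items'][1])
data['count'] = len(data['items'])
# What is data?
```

After line 1: data = {'items': [35, 48], 'count': 2}
After line 2 (append 35 + 48 = 83): data = {'items': [35, 48, 83], 'count': 2}
After line 3 (count = len(items) = 3): data = {'items': [35, 48, 83], 'count': 3}

{'items': [35, 48, 83], 'count': 3}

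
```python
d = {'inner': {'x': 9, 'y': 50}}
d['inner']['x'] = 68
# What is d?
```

After line 1: d = {'inner': {'x': 9, 'y': 50}}
After line 2 (inner x overwritten): d = {'inner': {'x': 68, 'y': 50}}

{'inner': {'x': 68, 'y': 50}}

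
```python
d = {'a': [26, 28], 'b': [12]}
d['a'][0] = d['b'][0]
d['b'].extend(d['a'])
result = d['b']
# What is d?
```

After line 1: d = {'a': [26, 28], 'b': [12]}
After line 2 (a[0] = b[0] = 12): d = {'a': [12, 28], 'b': [12]}
After line 3 (b.extend(a) appends [12, 28]): d = {'a': [12, 28], 'b': [12, 12, 28]}
After line 4: result = d['b'] = [12, 12, 28]

{'a': [12, 28], 'b': [12, 12, 28]}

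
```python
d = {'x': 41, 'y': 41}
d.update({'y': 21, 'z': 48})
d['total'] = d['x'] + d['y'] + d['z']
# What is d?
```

After line 1: d = {'x': 41, 'y': 41}
After line 2 (y overwritten, z added): d = {'x': 41, 'y': 21, 'z': 48}
After line 3 (total = 41 + 21 + 48 = 110): d = {'x': 41, 'y': 21, 'z': 48, 'total': 110}

{'x': 41, 'y': 21, 'z': 48, 'total': 110}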